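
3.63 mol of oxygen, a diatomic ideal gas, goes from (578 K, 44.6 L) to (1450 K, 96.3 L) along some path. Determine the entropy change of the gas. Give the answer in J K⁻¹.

ΔS = 92.6 J/K

Entropy is a state function: ΔS = nC_V ln(T₂/T₁) + nR ln(V₂/V₁), with C_V = 5R/2 = 20.79 J mol⁻¹ K⁻¹ for a diatomic ideal gas.
ΔS = 3.63 × [20.79 × ln(1450/578) + 8.314 × ln(96.3/44.6)] = 92.6 J/K.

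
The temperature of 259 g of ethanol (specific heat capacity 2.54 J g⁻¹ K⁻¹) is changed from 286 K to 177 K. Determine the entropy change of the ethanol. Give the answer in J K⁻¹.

ΔS = ∫dQ_rev/T = m c ln(T₂/T₁) = 259 × 2.54 × ln(177/286) = -316 J/K.

ΔS = -316 J/K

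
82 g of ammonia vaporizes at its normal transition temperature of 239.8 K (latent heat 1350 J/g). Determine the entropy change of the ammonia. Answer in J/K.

ΔS = 462 J/K

Heat absorbed by the substance: Q = mL = 82 × 1350 = 110700 J.
At constant T, ΔS = Q_rev/T = 110700 / 239.8 = 462 J/K.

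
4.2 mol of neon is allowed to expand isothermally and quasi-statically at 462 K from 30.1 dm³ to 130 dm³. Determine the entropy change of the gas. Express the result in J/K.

For an isothermal ideal gas ΔS_gas = nR ln(V₂/V₁) = 4.2 × 8.314 × ln(130/30.1) = 51.1 J/K.

ΔS_gas = 51.1 J/K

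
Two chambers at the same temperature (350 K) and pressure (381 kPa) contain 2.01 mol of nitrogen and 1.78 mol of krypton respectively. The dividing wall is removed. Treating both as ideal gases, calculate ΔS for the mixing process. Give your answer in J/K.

Mole fractions: x_A = 2.01/3.79 = 0.53, x_B = 0.47.
ΔS_mix = −R(n_A ln x_A + n_B ln x_B) = −8.314 × (2.01 ln 0.53 + 1.78 ln 0.47) = 21.8 J/K.

ΔS_mix = 21.8 J/K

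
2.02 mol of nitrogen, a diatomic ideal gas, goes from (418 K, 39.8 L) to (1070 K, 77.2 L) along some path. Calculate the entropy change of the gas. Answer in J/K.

Entropy is a state function: ΔS = nC_V ln(T₂/T₁) + nR ln(V₂/V₁), with C_V = 5R/2 = 20.79 J mol⁻¹ K⁻¹ for a diatomic ideal gas.
ΔS = 2.02 × [20.79 × ln(1070/418) + 8.314 × ln(77.2/39.8)] = 50.6 J/K.

ΔS = 50.6 J/K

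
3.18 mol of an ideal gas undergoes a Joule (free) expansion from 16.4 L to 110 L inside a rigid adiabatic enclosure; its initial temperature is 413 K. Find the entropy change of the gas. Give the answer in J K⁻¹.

ΔS_gas = 50.3 J/K

No heat is exchanged and no work is done, so the ideal-gas temperature stays constant.
Entropy is a state function; using a reversible isothermal path, ΔS_gas = nR ln(V₂/V₁) = 3.18 × 8.314 × ln(110/16.4) = 50.3 J/K.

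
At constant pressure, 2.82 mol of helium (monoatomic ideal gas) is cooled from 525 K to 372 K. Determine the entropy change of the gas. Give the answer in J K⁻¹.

ΔS = -20.2 J/K

At constant pressure, ΔS = nC_p ln(T₂/T₁) with C_p = 5R/2 = 20.79 J mol⁻¹ K⁻¹.
ΔS = 2.82 × 20.79 × ln(372/525) = -20.2 J/K.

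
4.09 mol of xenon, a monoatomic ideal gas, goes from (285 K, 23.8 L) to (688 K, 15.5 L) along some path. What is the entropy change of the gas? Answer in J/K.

Entropy is a state function: ΔS = nC_V ln(T₂/T₁) + nR ln(V₂/V₁), with C_V = 3R/2 = 12.47 J mol⁻¹ K⁻¹ for a monoatomic ideal gas.
ΔS = 4.09 × [12.47 × ln(688/285) + 8.314 × ln(15.5/23.8)] = 30.4 J/K.

ΔS = 30.4 J/K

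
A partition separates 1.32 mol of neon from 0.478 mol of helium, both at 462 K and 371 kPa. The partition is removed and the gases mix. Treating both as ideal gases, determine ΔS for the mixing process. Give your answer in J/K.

ΔS_mix = 8.66 J/K

Mole fractions: x_A = 1.32/1.8 = 0.734, x_B = 0.266.
ΔS_mix = −R(n_A ln x_A + n_B ln x_B) = −8.314 × (1.32 ln 0.734 + 0.478 ln 0.266) = 8.66 J/K.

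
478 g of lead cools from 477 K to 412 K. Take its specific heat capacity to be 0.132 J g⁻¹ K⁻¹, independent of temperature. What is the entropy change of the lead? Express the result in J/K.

ΔS = -9.24 J/K

ΔS = ∫dQ_rev/T = m c ln(T₂/T₁) = 478 × 0.132 × ln(412/477) = -9.24 J/K.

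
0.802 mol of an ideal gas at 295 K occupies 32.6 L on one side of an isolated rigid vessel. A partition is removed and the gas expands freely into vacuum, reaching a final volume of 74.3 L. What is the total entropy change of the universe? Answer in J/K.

No heat is exchanged and no work is done, so the ideal-gas temperature stays constant.
Entropy is a state function; using a reversible isothermal path, ΔS_gas = nR ln(V₂/V₁) = 0.802 × 8.314 × ln(74.3/32.6) = 5.49 J/K.
The insulated surroundings exchange no heat, so ΔS_surr = 0 and ΔS_universe = ΔS_gas.

ΔS_universe = 5.49 J/K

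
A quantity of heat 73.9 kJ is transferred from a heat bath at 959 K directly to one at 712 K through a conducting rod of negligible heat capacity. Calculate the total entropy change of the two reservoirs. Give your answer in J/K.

ΔS_total = 26.7 J/K

ΔS_hot = −Q/T_H = −73900/959 = -77.06 J/K and ΔS_cold = +Q/T_C = 73900/712 = 103.8 J/K.
ΔS_total = -77.06 + 103.8 = 26.7 J/K, positive as the second law requires.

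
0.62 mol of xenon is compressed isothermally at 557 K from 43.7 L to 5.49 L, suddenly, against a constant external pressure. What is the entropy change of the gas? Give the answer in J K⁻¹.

ΔS_gas = -10.7 J/K

Entropy is a state function, so ΔS_gas depends only on the end states.
For an isothermal ideal gas ΔS_gas = nR ln(V₂/V₁) = 0.62 × 8.314 × ln(5.49/43.7) = -10.7 J/K.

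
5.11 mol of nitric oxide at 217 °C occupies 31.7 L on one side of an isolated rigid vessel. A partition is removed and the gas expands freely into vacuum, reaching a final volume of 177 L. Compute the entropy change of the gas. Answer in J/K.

ΔS_gas = 73.1 J/K

No heat is exchanged and no work is done, so the ideal-gas temperature stays constant.
Entropy is a state function; using a reversible isothermal path, ΔS_gas = nR ln(V₂/V₁) = 5.11 × 8.314 × ln(177/31.7) = 73.1 J/K.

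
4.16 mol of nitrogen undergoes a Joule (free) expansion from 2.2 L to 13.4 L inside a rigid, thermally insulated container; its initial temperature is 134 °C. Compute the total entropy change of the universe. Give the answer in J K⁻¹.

No heat is exchanged and no work is done, so the ideal-gas temperature stays constant.
Entropy is a state function; using a reversible isothermal path, ΔS_gas = nR ln(V₂/V₁) = 4.16 × 8.314 × ln(13.4/2.2) = 62.5 J/K.
The insulated surroundings exchange no heat, so ΔS_surr = 0 and ΔS_universe = ΔS_gas.

ΔS_universe = 62.5 J/K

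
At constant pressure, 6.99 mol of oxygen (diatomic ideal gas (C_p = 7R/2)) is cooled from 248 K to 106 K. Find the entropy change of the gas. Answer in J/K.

At constant pressure, ΔS = nC_p ln(T₂/T₁) with C_p = 7R/2 = 29.1 J mol⁻¹ K⁻¹.
ΔS = 6.99 × 29.1 × ln(106/248) = -173 J/K.

ΔS = -173 J/K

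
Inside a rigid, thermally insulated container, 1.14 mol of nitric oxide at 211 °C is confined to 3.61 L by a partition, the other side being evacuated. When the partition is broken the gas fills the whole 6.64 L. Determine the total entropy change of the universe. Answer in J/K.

No heat is exchanged and no work is done, so the ideal-gas temperature stays constant.
Entropy is a state function; using a reversible isothermal path, ΔS_gas = nR ln(V₂/V₁) = 1.14 × 8.314 × ln(6.64/3.61) = 5.78 J/K.
The insulated surroundings exchange no heat, so ΔS_surr = 0 and ΔS_universe = ΔS_gas.

ΔS_universe = 5.78 J/K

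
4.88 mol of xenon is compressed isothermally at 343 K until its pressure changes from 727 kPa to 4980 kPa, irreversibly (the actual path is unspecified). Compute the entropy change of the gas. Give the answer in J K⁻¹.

Entropy is a state function, so ΔS_gas depends only on the end states.
For an isothermal ideal gas ΔS_gas = nR ln(P₁/P₂) = 4.88 × 8.314 × ln(727/4980) = -78.1 J/K.

ΔS_gas = -78.1 J/K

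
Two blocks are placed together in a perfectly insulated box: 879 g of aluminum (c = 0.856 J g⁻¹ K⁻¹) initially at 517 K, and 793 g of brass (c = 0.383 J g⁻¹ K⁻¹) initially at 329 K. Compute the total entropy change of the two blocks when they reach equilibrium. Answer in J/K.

Energy balance: T_f = (m₁c₁T₁ + m₂c₂T₂)/(m₁c₁ + m₂c₂) = 462.94 K.
ΔS₁ = m₁c₁ ln(T_f/T₁) = 752.424 × ln(462.94/517) = -83.11 J/K.
ΔS₂ = m₂c₂ ln(T_f/T₂) = 303.719 × ln(462.94/329) = 103.7 J/K.
ΔS_total = -83.11 + 103.7 = 20.6 J/K.

ΔS_total = 20.6 J/K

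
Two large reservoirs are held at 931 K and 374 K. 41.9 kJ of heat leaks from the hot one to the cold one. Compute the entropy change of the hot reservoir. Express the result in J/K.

The hot reservoir loses heat Q, so ΔS_hot = −Q/T_H = −41900/931 = -45 J/K.

ΔS_hot = -45 J/K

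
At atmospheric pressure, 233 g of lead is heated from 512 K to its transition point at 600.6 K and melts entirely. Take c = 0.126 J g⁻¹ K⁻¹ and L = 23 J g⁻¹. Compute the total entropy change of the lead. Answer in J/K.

Warming step: ΔS₁ = m c ln(T_tr/T_i) = 233 × 0.126 × ln(600.6/512) = 4.686 J/K.
Phase change: ΔS₂ = +mL/T_tr = 233 × 23 / 600.6 = 8.923 J/K.
ΔS_total = (4.686) + (8.923) = 13.6 J/K.

ΔS = 13.6 J/K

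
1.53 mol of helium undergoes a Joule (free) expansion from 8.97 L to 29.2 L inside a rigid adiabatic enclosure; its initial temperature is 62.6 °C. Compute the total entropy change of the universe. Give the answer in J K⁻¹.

ΔS_universe = 15 J/K

For an ideal gas in free expansion Q = 0 and W = 0, so T is unchanged.
Entropy is a state function; using a reversible isothermal path, ΔS_gas = nR ln(V₂/V₁) = 1.53 × 8.314 × ln(29.2/8.97) = 15 J/K.
The insulated surroundings exchange no heat, so ΔS_surr = 0 and ΔS_universe = ΔS_gas.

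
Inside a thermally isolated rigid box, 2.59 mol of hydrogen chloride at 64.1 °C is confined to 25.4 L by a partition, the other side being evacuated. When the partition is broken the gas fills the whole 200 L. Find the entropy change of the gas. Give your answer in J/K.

ΔS_gas = 44.4 J/K

No heat is exchanged and no work is done, so the ideal-gas temperature stays constant.
Entropy is a state function; using a reversible isothermal path, ΔS_gas = nR ln(V₂/V₁) = 2.59 × 8.314 × ln(200/25.4) = 44.4 J/K.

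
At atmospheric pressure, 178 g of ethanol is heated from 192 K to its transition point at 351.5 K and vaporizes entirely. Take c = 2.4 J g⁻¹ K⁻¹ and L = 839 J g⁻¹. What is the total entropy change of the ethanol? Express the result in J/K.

ΔS = 683 J/K

Warming step: ΔS₁ = m c ln(T_tr/T_i) = 178 × 2.4 × ln(351.5/192) = 258.3 J/K.
Phase change: ΔS₂ = +mL/T_tr = 178 × 839 / 351.5 = 424.9 J/K.
ΔS_total = (258.3) + (424.9) = 683 J/K.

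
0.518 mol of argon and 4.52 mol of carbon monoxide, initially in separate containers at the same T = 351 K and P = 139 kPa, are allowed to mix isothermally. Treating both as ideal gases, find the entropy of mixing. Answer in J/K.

Mole fractions: x_A = 0.518/5.04 = 0.103, x_B = 0.897.
ΔS_mix = −R(n_A ln x_A + n_B ln x_B) = −8.314 × (0.518 ln 0.103 + 4.52 ln 0.897) = 13.9 J/K.

ΔS_mix = 13.9 J/K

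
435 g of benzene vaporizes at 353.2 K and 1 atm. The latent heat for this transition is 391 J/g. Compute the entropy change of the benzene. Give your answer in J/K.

Heat absorbed by the substance: Q = mL = 435 × 391 = 170085 J.
At constant T, ΔS = Q_rev/T = 170085 / 353.2 = 482 J/K.

ΔS = 482 J/K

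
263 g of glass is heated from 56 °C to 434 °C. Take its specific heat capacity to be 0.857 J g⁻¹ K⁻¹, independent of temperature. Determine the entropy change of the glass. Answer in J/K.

In kelvin: T₁ = 329.15 K, T₂ = 707.15 K. ΔS = ∫dQ_rev/T = m c ln(T₂/T₁) = 263 × 0.857 × ln(707.15/329.15) = 172 J/K.

ΔS = 172 J/K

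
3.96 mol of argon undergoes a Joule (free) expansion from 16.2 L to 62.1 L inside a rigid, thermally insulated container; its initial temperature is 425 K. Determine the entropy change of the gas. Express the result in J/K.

ΔS_gas = 44.2 J/K

For an ideal gas in free expansion Q = 0 and W = 0, so T is unchanged.
Entropy is a state function; using a reversible isothermal path, ΔS_gas = nR ln(V₂/V₁) = 3.96 × 8.314 × ln(62.1/16.2) = 44.2 J/K.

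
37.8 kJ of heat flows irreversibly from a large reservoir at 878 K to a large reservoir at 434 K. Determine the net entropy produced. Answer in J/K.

ΔS_total = 44 J/K

ΔS_hot = −Q/T_H = −37800/878 = -43.05 J/K and ΔS_cold = +Q/T_C = 37800/434 = 87.1 J/K.
ΔS_total = -43.05 + 87.1 = 44 J/K, positive as the second law requires.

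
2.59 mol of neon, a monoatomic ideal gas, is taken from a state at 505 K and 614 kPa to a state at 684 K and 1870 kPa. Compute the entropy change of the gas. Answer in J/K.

ΔS = nC_p ln(T₂/T₁) − nR ln(P₂/P₁), with C_p = 5R/2 = 20.79 J mol⁻¹ K⁻¹ for a monoatomic ideal gas.
ΔS = 2.59 × [20.79 × ln(684/505) − 8.314 × ln(1870/614)] = -7.65 J/K.

ΔS = -7.65 J/K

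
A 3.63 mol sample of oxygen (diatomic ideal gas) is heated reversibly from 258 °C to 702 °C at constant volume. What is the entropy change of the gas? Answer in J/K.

ΔS = 45.8 J/K

In kelvin: T₁ = 531.15 K, T₂ = 975.15 K. At constant volume, ΔS = nC_V ln(T₂/T₁) with C_V = 5R/2 = 20.79 J mol⁻¹ K⁻¹.
ΔS = 3.63 × 20.79 × ln(975.15/531.15) = 45.8 J/K.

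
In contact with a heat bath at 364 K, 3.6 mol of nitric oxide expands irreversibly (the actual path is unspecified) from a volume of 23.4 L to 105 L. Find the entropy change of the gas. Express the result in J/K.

ΔS_gas = 44.9 J/K

Entropy is a state function, so ΔS_gas depends only on the end states.
For an isothermal ideal gas ΔS_gas = nR ln(V₂/V₁) = 3.6 × 8.314 × ln(105/23.4) = 44.9 J/K.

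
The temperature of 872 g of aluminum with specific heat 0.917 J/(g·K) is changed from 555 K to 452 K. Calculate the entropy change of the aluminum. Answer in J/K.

ΔS = -164 J/K

ΔS = ∫dQ_rev/T = m c ln(T₂/T₁) = 872 × 0.917 × ln(452/555) = -164 J/K.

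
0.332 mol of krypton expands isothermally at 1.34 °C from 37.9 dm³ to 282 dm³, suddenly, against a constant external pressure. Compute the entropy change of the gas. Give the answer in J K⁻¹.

ΔS_gas = 5.54 J/K

Entropy is a state function, so ΔS_gas depends only on the end states.
For an isothermal ideal gas ΔS_gas = nR ln(V₂/V₁) = 0.332 × 8.314 × ln(282/37.9) = 5.54 J/K.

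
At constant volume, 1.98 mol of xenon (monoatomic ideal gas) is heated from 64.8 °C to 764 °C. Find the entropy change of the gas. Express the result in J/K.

In kelvin: T₁ = 337.95 K, T₂ = 1037.15 K. At constant volume, ΔS = nC_V ln(T₂/T₁) with C_V = 3R/2 = 12.47 J mol⁻¹ K⁻¹.
ΔS = 1.98 × 12.47 × ln(1037.15/337.95) = 27.7 J/K.

ΔS = 27.7 J/K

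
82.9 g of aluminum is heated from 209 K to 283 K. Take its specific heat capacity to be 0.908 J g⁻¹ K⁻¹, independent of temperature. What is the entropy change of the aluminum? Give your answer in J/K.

ΔS = 22.8 J/K

ΔS = ∫dQ_rev/T = m c ln(T₂/T₁) = 82.9 × 0.908 × ln(283/209) = 22.8 J/K.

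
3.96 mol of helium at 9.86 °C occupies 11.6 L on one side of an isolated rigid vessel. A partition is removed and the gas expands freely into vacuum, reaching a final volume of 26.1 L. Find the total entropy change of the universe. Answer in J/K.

For an ideal gas in free expansion Q = 0 and W = 0, so T is unchanged.
Entropy is a state function; using a reversible isothermal path, ΔS_gas = nR ln(V₂/V₁) = 3.96 × 8.314 × ln(26.1/11.6) = 26.7 J/K.
The insulated surroundings exchange no heat, so ΔS_surr = 0 and ΔS_universe = ΔS_gas.

ΔS_universe = 26.7 J/K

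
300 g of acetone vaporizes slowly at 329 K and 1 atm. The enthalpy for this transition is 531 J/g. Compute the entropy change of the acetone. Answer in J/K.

Heat absorbed by the substance: Q = mL = 300 × 531 = 159300 J.
At constant T, ΔS = Q_rev/T = 159300 / 329 = 484 J/K.

ΔS = 484 J/K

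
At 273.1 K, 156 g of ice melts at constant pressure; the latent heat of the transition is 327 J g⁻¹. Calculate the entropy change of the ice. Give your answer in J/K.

Heat absorbed by the substance: Q = mL = 156 × 327 = 51012 J.
At constant T, ΔS = Q_rev/T = 51012 / 273.1 = 187 J/K.

ΔS = 187 J/K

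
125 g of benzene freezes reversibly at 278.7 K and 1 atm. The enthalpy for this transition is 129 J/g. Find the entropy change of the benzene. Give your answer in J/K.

Heat released by the substance: Q = −mL = −125 × 129 = −16125 J.
At constant T, ΔS = Q_rev/T = −16125 / 278.7 = -57.9 J/K.

ΔS = -57.9 J/K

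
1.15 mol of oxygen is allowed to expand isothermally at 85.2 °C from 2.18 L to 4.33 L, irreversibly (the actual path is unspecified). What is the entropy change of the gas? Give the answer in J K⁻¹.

ΔS_gas = 6.56 J/K

Entropy is a state function, so ΔS_gas depends only on the end states.
For an isothermal ideal gas ΔS_gas = nR ln(V₂/V₁) = 1.15 × 8.314 × ln(4.33/2.18) = 6.56 J/K.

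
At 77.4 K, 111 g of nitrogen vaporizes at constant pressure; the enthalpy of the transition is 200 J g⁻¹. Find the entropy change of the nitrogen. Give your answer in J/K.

ΔS = 287 J/K

Heat absorbed by the substance: Q = mL = 111 × 200 = 22200 J.
At constant T, ΔS = Q_rev/T = 22200 / 77.4 = 287 J/K.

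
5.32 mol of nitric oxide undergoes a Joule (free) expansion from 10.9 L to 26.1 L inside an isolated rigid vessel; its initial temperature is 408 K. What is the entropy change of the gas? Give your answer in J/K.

ΔS_gas = 38.6 J/K

For an ideal gas in free expansion Q = 0 and W = 0, so T is unchanged.
Entropy is a state function; using a reversible isothermal path, ΔS_gas = nR ln(V₂/V₁) = 5.32 × 8.314 × ln(26.1/10.9) = 38.6 J/K.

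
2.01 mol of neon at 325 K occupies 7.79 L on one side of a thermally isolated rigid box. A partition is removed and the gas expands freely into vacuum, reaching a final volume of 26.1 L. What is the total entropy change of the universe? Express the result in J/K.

ΔS_universe = 20.2 J/K

No heat is exchanged and no work is done, so the ideal-gas temperature stays constant.
Entropy is a state function; using a reversible isothermal path, ΔS_gas = nR ln(V₂/V₁) = 2.01 × 8.314 × ln(26.1/7.79) = 20.2 J/K.
The insulated surroundings exchange no heat, so ΔS_surr = 0 and ΔS_universe = ΔS_gas.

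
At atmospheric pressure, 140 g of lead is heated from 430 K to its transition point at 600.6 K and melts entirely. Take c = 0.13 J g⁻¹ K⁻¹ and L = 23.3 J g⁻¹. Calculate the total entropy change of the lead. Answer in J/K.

ΔS = 11.5 J/K

Warming step: ΔS₁ = m c ln(T_tr/T_i) = 140 × 0.13 × ln(600.6/430) = 6.081 J/K.
Phase change: ΔS₂ = +mL/T_tr = 140 × 23.3 / 600.6 = 5.431 J/K.
ΔS_total = (6.081) + (5.431) = 11.5 J/K.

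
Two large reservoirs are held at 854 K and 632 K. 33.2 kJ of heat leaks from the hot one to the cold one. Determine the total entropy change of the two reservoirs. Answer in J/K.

ΔS_total = 13.7 J/K

ΔS_hot = −Q/T_H = −33200/854 = -38.876 J/K and ΔS_cold = +Q/T_C = 33200/632 = 52.532 J/K.
ΔS_total = -38.876 + 52.532 = 13.7 J/K, positive as the second law requires.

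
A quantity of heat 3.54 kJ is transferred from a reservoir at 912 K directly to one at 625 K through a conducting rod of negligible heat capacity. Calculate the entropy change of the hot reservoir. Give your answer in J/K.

The hot reservoir loses heat Q, so ΔS_hot = −Q/T_H = −3540/912 = -3.88 J/K.

ΔS_hot = -3.88 J/K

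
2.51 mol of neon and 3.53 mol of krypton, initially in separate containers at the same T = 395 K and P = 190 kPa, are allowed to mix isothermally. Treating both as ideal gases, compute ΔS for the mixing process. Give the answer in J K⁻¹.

ΔS_mix = 34.1 J/K

Mole fractions: x_A = 2.51/6.04 = 0.416, x_B = 0.584.
ΔS_mix = −R(n_A ln x_A + n_B ln x_B) = −8.314 × (2.51 ln 0.416 + 3.53 ln 0.584) = 34.1 J/K.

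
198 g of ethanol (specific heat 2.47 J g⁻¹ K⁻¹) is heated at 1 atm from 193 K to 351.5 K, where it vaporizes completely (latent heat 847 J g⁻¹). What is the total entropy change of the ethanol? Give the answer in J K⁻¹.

Warming step: ΔS₁ = m c ln(T_tr/T_i) = 198 × 2.47 × ln(351.5/193) = 293.2 J/K.
Phase change: ΔS₂ = +mL/T_tr = 198 × 847 / 351.5 = 477.1 J/K.
ΔS_total = (293.2) + (477.1) = 770 J/K.

ΔS = 770 J/K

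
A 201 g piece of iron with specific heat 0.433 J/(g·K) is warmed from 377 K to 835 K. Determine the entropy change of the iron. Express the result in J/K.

ΔS = 69.2 J/K

ΔS = ∫dQ_rev/T = m c ln(T₂/T₁) = 201 × 0.433 × ln(835/377) = 69.2 J/K.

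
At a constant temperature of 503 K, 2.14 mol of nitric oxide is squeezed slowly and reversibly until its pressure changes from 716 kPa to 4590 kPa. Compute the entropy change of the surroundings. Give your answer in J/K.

ΔS_surr = 33.1 J/K

For an isothermal ideal gas ΔS_gas = nR ln(P₁/P₂) = 2.14 × 8.314 × ln(716/4590) = -33.1 J/K.
The process is reversible, so ΔS_surr = −ΔS_gas = 33.1 J/K and ΔS_universe = 0.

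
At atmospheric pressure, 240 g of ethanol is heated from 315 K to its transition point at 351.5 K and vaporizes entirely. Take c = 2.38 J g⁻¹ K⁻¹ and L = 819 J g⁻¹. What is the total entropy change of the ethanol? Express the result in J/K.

ΔS = 622 J/K

Warming step: ΔS₁ = m c ln(T_tr/T_i) = 240 × 2.38 × ln(351.5/315) = 62.62 J/K.
Phase change: ΔS₂ = +mL/T_tr = 240 × 819 / 351.5 = 559.2 J/K.
ΔS_total = (62.62) + (559.2) = 622 J/K.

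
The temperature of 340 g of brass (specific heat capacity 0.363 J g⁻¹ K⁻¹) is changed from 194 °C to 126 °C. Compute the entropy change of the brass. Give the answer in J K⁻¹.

In kelvin: T₁ = 467.15 K, T₂ = 399.15 K. ΔS = ∫dQ_rev/T = m c ln(T₂/T₁) = 340 × 0.363 × ln(399.15/467.15) = -19.4 J/K.

ΔS = -19.4 J/K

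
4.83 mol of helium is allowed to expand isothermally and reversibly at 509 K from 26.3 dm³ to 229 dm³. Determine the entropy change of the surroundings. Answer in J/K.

For an isothermal ideal gas ΔS_gas = nR ln(V₂/V₁) = 4.83 × 8.314 × ln(229/26.3) = 86.9 J/K.
The process is reversible, so ΔS_surr = −ΔS_gas = -86.9 J/K and ΔS_universe = 0.

ΔS_surr = -86.9 J/K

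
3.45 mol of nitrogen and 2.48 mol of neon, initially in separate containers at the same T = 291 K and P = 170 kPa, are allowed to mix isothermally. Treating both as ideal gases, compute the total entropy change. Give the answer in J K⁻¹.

ΔS_mix = 33.5 J/K

Mole fractions: x_A = 3.45/5.93 = 0.582, x_B = 0.418.
ΔS_mix = −R(n_A ln x_A + n_B ln x_B) = −8.314 × (3.45 ln 0.582 + 2.48 ln 0.418) = 33.5 J/K.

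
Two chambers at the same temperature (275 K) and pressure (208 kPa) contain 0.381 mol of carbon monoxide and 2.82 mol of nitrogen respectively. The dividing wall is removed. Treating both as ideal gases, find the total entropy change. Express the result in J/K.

ΔS_mix = 9.71 J/K

Mole fractions: x_A = 0.381/3.2 = 0.119, x_B = 0.881.
ΔS_mix = −R(n_A ln x_A + n_B ln x_B) = −8.314 × (0.381 ln 0.119 + 2.82 ln 0.881) = 9.71 J/K.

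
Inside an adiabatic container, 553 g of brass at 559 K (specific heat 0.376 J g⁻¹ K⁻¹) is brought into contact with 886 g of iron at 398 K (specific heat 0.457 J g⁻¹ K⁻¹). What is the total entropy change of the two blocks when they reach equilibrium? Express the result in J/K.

ΔS_total = 8.19 J/K

Energy balance: T_f = (m₁c₁T₁ + m₂c₂T₂)/(m₁c₁ + m₂c₂) = 452.63 K.
ΔS₁ = m₁c₁ ln(T_f/T₁) = 207.928 × ln(452.63/559) = -43.89 J/K.
ΔS₂ = m₂c₂ ln(T_f/T₂) = 404.902 × ln(452.63/398) = 52.08 J/K.
ΔS_total = -43.89 + 52.08 = 8.19 J/K.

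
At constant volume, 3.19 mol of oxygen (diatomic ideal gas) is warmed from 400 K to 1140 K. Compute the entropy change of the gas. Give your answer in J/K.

At constant volume, ΔS = nC_V ln(T₂/T₁) with C_V = 5R/2 = 20.79 J mol⁻¹ K⁻¹.
ΔS = 3.19 × 20.79 × ln(1140/400) = 69.4 J/K.

ΔS = 69.4 J/K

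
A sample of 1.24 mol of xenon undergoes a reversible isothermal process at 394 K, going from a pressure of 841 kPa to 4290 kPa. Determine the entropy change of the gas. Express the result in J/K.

ΔS_gas = -16.8 J/K

For an isothermal ideal gas ΔS_gas = nR ln(P₁/P₂) = 1.24 × 8.314 × ln(841/4290) = -16.8 J/K.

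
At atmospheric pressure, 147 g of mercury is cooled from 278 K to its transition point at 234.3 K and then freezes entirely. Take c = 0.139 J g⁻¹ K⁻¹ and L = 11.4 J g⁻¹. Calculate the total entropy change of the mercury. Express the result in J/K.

Cooling step: ΔS₁ = m c ln(T_tr/T_i) = 147 × 0.139 × ln(234.3/278) = -3.494 J/K.
Phase change: ΔS₂ = −mL/T_tr = −147 × 11.4 / 234.3 = -7.152 J/K.
ΔS_total = (-3.494) + (-7.152) = -10.6 J/K.

ΔS = -10.6 J/K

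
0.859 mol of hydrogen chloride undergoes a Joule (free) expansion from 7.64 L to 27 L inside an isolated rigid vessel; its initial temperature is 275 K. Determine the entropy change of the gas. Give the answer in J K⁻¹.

No heat is exchanged and no work is done, so the ideal-gas temperature stays constant.
Entropy is a state function; using a reversible isothermal path, ΔS_gas = nR ln(V₂/V₁) = 0.859 × 8.314 × ln(27/7.64) = 9.02 J/K.

ΔS_gas = 9.02 J/K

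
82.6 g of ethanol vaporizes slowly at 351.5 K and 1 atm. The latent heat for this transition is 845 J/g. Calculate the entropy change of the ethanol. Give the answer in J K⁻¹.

ΔS = 199 J/K

Heat absorbed by the substance: Q = mL = 82.6 × 845 = 69797 J.
At constant T, ΔS = Q_rev/T = 69797 / 351.5 = 199 J/K.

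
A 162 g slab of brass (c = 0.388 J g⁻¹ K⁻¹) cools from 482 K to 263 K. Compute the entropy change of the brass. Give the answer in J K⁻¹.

ΔS = -38.1 J/K

ΔS = ∫dQ_rev/T = m c ln(T₂/T₁) = 162 × 0.388 × ln(263/482) = -38.1 J/K.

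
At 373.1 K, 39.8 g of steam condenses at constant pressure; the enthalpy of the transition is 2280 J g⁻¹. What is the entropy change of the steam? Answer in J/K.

Heat released by the substance: Q = −mL = −39.8 × 2280 = −90744 J.
At constant T, ΔS = Q_rev/T = −90744 / 373.1 = -243 J/K.

ΔS = -243 J/K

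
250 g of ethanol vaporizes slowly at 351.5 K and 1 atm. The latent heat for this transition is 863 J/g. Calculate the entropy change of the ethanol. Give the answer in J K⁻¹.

Heat absorbed by the substance: Q = mL = 250 × 863 = 215750 J.
At constant T, ΔS = Q_rev/T = 215750 / 351.5 = 614 J/K.

ΔS = 614 J/K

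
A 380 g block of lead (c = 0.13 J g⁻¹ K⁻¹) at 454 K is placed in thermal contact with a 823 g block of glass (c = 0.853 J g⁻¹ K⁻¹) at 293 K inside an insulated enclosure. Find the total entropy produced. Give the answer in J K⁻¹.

Energy balance: T_f = (m₁c₁T₁ + m₂c₂T₂)/(m₁c₁ + m₂c₂) = 303.58 K.
ΔS₁ = m₁c₁ ln(T_f/T₁) = 49.4 × ln(303.58/454) = -19.88 J/K.
ΔS₂ = m₂c₂ ln(T_f/T₂) = 702.019 × ln(303.58/293) = 24.91 J/K.
ΔS_total = -19.88 + 24.91 = 5.03 J/K.

ΔS_total = 5.03 J/K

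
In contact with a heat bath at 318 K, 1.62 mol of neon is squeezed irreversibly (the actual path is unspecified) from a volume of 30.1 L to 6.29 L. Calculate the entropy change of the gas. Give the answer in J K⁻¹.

Entropy is a state function, so ΔS_gas depends only on the end states.
For an isothermal ideal gas ΔS_gas = nR ln(V₂/V₁) = 1.62 × 8.314 × ln(6.29/30.1) = -21.1 J/K.

ΔS_gas = -21.1 J/K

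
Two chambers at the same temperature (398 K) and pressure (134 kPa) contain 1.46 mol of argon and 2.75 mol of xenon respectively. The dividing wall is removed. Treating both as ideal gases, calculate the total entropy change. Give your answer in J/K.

ΔS_mix = 22.6 J/K

Mole fractions: x_A = 1.46/4.21 = 0.347, x_B = 0.653.
ΔS_mix = −R(n_A ln x_A + n_B ln x_B) = −8.314 × (1.46 ln 0.347 + 2.75 ln 0.653) = 22.6 J/K.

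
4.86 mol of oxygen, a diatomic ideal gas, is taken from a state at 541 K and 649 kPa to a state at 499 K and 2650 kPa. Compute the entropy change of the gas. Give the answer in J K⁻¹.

ΔS = nC_p ln(T₂/T₁) − nR ln(P₂/P₁), with C_p = 7R/2 = 29.1 J mol⁻¹ K⁻¹ for a diatomic ideal gas.
ΔS = 4.86 × [29.1 × ln(499/541) − 8.314 × ln(2650/649)] = -68.3 J/K.

ΔS = -68.3 J/K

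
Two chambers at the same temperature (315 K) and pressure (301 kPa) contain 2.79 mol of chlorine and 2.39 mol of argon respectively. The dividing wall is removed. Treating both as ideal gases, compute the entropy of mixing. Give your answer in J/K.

Mole fractions: x_A = 2.79/5.18 = 0.539, x_B = 0.461.
ΔS_mix = −R(n_A ln x_A + n_B ln x_B) = −8.314 × (2.79 ln 0.539 + 2.39 ln 0.461) = 29.7 J/K.

ΔS_mix = 29.7 J/K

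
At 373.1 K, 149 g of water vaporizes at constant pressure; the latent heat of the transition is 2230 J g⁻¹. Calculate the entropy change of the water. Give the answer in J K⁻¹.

ΔS = 891 J/K

Heat absorbed by the substance: Q = mL = 149 × 2230 = 332270 J.
At constant T, ΔS = Q_rev/T = 332270 / 373.1 = 891 J/K.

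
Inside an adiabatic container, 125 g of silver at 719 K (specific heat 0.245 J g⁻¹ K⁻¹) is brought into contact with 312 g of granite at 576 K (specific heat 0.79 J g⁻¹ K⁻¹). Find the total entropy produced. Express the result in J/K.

ΔS_total = 0.709 J/K

Energy balance: T_f = (m₁c₁T₁ + m₂c₂T₂)/(m₁c₁ + m₂c₂) = 591.8 K.
ΔS₁ = m₁c₁ ln(T_f/T₁) = 30.625 × ln(591.8/719) = -5.9623 J/K.
ΔS₂ = m₂c₂ ln(T_f/T₂) = 246.48 × ln(591.8/576) = 6.6717 J/K.
ΔS_total = -5.9623 + 6.6717 = 0.709 J/K.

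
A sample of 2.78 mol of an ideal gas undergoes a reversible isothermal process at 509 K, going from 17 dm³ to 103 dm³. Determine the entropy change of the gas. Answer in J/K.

ΔS_gas = 41.6 J/K

For an isothermal ideal gas ΔS_gas = nR ln(V₂/V₁) = 2.78 × 8.314 × ln(103/17) = 41.6 J/K.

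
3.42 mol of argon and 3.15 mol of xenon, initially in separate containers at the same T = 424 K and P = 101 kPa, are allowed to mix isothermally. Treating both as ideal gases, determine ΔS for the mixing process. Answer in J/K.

Mole fractions: x_A = 3.42/6.57 = 0.521, x_B = 0.479.
ΔS_mix = −R(n_A ln x_A + n_B ln x_B) = −8.314 × (3.42 ln 0.521 + 3.15 ln 0.479) = 37.8 J/K.

ΔS_mix = 37.8 J/K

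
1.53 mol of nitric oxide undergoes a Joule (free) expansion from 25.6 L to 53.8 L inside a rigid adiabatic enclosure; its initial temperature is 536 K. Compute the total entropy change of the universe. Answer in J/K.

ΔS_universe = 9.45 J/K

No heat is exchanged and no work is done, so the ideal-gas temperature stays constant.
Entropy is a state function; using a reversible isothermal path, ΔS_gas = nR ln(V₂/V₁) = 1.53 × 8.314 × ln(53.8/25.6) = 9.45 J/K.
The insulated surroundings exchange no heat, so ΔS_surr = 0 and ΔS_universe = ΔS_gas.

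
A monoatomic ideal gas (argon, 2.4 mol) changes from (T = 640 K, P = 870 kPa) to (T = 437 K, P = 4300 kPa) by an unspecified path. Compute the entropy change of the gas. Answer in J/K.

ΔS = nC_p ln(T₂/T₁) − nR ln(P₂/P₁), with C_p = 5R/2 = 20.79 J mol⁻¹ K⁻¹ for a monoatomic ideal gas.
ΔS = 2.4 × [20.79 × ln(437/640) − 8.314 × ln(4300/870)] = -50.9 J/K.

ΔS = -50.9 J/K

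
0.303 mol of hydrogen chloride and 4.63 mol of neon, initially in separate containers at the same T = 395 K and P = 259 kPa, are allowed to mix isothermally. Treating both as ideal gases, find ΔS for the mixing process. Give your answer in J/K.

Mole fractions: x_A = 0.303/4.93 = 0.0614, x_B = 0.939.
ΔS_mix = −R(n_A ln x_A + n_B ln x_B) = −8.314 × (0.303 ln 0.0614 + 4.63 ln 0.939) = 9.47 J/K.

ΔS_mix = 9.47 J/K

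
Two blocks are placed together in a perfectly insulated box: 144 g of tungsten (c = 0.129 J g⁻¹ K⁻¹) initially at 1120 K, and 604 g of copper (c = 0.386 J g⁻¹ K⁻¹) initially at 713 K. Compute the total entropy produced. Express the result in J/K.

Energy balance: T_f = (m₁c₁T₁ + m₂c₂T₂)/(m₁c₁ + m₂c₂) = 743.04 K.
ΔS₁ = m₁c₁ ln(T_f/T₁) = 18.576 × ln(743.04/1120) = -7.622 J/K.
ΔS₂ = m₂c₂ ln(T_f/T₂) = 233.144 × ln(743.04/713) = 9.62 J/K.
ΔS_total = -7.622 + 9.62 = 2 J/K.

ΔS_total = 2 J/K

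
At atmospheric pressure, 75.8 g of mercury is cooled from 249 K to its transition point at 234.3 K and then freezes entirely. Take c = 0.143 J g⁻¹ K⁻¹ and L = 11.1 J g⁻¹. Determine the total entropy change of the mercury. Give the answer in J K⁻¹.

Cooling step: ΔS₁ = m c ln(T_tr/T_i) = 75.8 × 0.143 × ln(234.3/249) = -0.6596 J/K.
Phase change: ΔS₂ = −mL/T_tr = −75.8 × 11.1 / 234.3 = -3.591 J/K.
ΔS_total = (-0.6596) + (-3.591) = -4.25 J/K.

ΔS = -4.25 J/K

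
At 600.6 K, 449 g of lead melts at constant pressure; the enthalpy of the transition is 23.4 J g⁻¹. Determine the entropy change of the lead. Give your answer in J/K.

Heat absorbed by the substance: Q = mL = 449 × 23.4 = 10506.6 J.
At constant T, ΔS = Q_rev/T = 10506.6 / 600.6 = 17.5 J/K.

ΔS = 17.5 J/K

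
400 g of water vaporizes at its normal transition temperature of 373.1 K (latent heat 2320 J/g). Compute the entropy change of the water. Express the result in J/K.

Heat absorbed by the substance: Q = mL = 400 × 2320 = 928000 J.
At constant T, ΔS = Q_rev/T = 928000 / 373.1 = 2490 J/K.

ΔS = 2490 J/K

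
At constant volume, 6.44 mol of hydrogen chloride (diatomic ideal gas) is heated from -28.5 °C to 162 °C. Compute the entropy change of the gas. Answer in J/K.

In kelvin: T₁ = 244.65 K, T₂ = 435.15 K. At constant volume, ΔS = nC_V ln(T₂/T₁) with C_V = 5R/2 = 20.79 J mol⁻¹ K⁻¹.
ΔS = 6.44 × 20.79 × ln(435.15/244.65) = 77.1 J/K.

ΔS = 77.1 J/K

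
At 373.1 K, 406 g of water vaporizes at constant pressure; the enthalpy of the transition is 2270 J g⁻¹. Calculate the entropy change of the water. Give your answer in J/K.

ΔS = 2470 J/K

Heat absorbed by the substance: Q = mL = 406 × 2270 = 921620 J.
At constant T, ΔS = Q_rev/T = 921620 / 373.1 = 2470 J/K.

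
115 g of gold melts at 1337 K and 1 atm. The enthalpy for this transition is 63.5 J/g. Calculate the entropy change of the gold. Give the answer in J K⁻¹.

ΔS = 5.46 J/K

Heat absorbed by the substance: Q = mL = 115 × 63.5 = 7302.5 J.
At constant T, ΔS = Q_rev/T = 7302.5 / 1337 = 5.46 J/K.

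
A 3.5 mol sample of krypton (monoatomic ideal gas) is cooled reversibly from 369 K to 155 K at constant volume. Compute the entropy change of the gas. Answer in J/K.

ΔS = -37.9 J/K

At constant volume, ΔS = nC_V ln(T₂/T₁) with C_V = 3R/2 = 12.47 J mol⁻¹ K⁻¹.
ΔS = 3.5 × 12.47 × ln(155/369) = -37.9 J/K.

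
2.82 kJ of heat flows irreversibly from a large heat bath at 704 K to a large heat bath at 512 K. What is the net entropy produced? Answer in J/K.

ΔS_total = 1.5 J/K

ΔS_hot = −Q/T_H = −2820/704 = -4.006 J/K and ΔS_cold = +Q/T_C = 2820/512 = 5.508 J/K.
ΔS_total = -4.006 + 5.508 = 1.5 J/K, positive as the second law requires.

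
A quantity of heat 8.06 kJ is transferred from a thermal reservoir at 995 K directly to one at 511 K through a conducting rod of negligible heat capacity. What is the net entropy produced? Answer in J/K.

ΔS_total = 7.67 J/K

ΔS_hot = −Q/T_H = −8060/995 = -8.101 J/K and ΔS_cold = +Q/T_C = 8060/511 = 15.77 J/K.
ΔS_total = -8.101 + 15.77 = 7.67 J/K, positive as the second law requires.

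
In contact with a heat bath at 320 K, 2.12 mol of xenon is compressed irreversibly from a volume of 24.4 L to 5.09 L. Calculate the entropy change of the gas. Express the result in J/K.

ΔS_gas = -27.6 J/K

Entropy is a state function, so ΔS_gas depends only on the end states.
For an isothermal ideal gas ΔS_gas = nR ln(V₂/V₁) = 2.12 × 8.314 × ln(5.09/24.4) = -27.6 J/K.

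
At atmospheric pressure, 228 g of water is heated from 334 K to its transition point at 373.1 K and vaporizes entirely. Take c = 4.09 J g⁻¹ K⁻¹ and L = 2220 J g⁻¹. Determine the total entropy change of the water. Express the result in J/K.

Warming step: ΔS₁ = m c ln(T_tr/T_i) = 228 × 4.09 × ln(373.1/334) = 103.2 J/K.
Phase change: ΔS₂ = +mL/T_tr = 228 × 2220 / 373.1 = 1357 J/K.
ΔS_total = (103.2) + (1357) = 1460 J/K.

ΔS = 1460 J/K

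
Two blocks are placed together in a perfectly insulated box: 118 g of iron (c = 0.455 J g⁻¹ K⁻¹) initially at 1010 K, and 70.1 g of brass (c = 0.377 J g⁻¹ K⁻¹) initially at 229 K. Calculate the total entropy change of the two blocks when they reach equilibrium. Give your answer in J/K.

ΔS_total = 15.6 J/K

Energy balance: T_f = (m₁c₁T₁ + m₂c₂T₂)/(m₁c₁ + m₂c₂) = 752.38 K.
ΔS₁ = m₁c₁ ln(T_f/T₁) = 53.69 × ln(752.38/1010) = -15.81 J/K.
ΔS₂ = m₂c₂ ln(T_f/T₂) = 26.4277 × ln(752.38/229) = 31.44 J/K.
ΔS_total = -15.81 + 31.44 = 15.6 J/K.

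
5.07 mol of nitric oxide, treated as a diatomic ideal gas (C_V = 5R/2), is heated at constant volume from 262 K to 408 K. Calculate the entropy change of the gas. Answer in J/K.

At constant volume, ΔS = nC_V ln(T₂/T₁) with C_V = 5R/2 = 20.79 J mol⁻¹ K⁻¹.
ΔS = 5.07 × 20.79 × ln(408/262) = 46.7 J/K.

ΔS = 46.7 J/K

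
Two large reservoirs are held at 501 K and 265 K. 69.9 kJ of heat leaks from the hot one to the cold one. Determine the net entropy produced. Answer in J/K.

ΔS_hot = −Q/T_H = −69900/501 = -139.5 J/K and ΔS_cold = +Q/T_C = 69900/265 = 263.8 J/K.
ΔS_total = -139.5 + 263.8 = 124 J/K, positive as the second law requires.

ΔS_total = 124 J/K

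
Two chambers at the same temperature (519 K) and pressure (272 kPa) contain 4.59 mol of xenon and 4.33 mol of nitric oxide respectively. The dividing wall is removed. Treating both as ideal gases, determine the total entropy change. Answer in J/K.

Mole fractions: x_A = 4.59/8.92 = 0.515, x_B = 0.485.
ΔS_mix = −R(n_A ln x_A + n_B ln x_B) = −8.314 × (4.59 ln 0.515 + 4.33 ln 0.485) = 51.4 J/K.

ΔS_mix = 51.4 J/K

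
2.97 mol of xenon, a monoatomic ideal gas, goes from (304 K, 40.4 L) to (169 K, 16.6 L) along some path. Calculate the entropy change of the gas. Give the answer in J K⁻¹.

ΔS = -43.7 J/K

Entropy is a state function: ΔS = nC_V ln(T₂/T₁) + nR ln(V₂/V₁), with C_V = 3R/2 = 12.47 J mol⁻¹ K⁻¹ for a monoatomic ideal gas.
ΔS = 2.97 × [12.47 × ln(169/304) + 8.314 × ln(16.6/40.4)] = -43.7 J/K.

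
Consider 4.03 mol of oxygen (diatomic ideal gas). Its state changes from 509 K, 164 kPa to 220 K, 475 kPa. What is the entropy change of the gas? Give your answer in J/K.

ΔS = nC_p ln(T₂/T₁) − nR ln(P₂/P₁), with C_p = 7R/2 = 29.1 J mol⁻¹ K⁻¹ for a diatomic ideal gas.
ΔS = 4.03 × [29.1 × ln(220/509) − 8.314 × ln(475/164)] = -134 J/K.

ΔS = -134 J/K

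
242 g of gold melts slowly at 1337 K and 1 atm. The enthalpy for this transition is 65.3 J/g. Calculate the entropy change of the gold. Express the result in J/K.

Heat absorbed by the substance: Q = mL = 242 × 65.3 = 15802.6 J.
At constant T, ΔS = Q_rev/T = 15802.6 / 1337 = 11.8 J/K.

ΔS = 11.8 J/K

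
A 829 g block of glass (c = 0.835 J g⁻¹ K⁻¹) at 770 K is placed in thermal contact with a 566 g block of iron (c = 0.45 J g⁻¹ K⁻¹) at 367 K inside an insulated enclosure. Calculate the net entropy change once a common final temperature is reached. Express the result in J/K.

Energy balance: T_f = (m₁c₁T₁ + m₂c₂T₂)/(m₁c₁ + m₂c₂) = 661.6 K.
ΔS₁ = m₁c₁ ln(T_f/T₁) = 692.215 × ln(661.6/770) = -105 J/K.
ΔS₂ = m₂c₂ ln(T_f/T₂) = 254.7 × ln(661.6/367) = 150.1 J/K.
ΔS_total = -105 + 150.1 = 45.1 J/K.

ΔS_total = 45.1 J/K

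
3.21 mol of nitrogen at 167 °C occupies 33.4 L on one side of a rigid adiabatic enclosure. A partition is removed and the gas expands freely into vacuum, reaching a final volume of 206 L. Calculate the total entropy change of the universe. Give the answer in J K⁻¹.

ΔS_universe = 48.6 J/K

No heat is exchanged and no work is done, so the ideal-gas temperature stays constant.
Entropy is a state function; using a reversible isothermal path, ΔS_gas = nR ln(V₂/V₁) = 3.21 × 8.314 × ln(206/33.4) = 48.6 J/K.
The insulated surroundings exchange no heat, so ΔS_surr = 0 and ΔS_universe = ΔS_gas.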